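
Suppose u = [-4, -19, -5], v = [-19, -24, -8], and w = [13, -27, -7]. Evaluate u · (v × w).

v × w:
i: (-24)·(-7) - (-8)·(-27) = 168 - 216 = -48
j: (-8)·13 - (-19)·(-7) = -104 - 133 = -237
k: (-19)·(-27) - (-24)·13 = 513 - (-312) = 825
v × w = (-48, -237, 825)
u · (v × w) = (-4)·(-48) + (-19)·(-237) + (-5)·825 = 192 + 4503 - 4125 = 570

570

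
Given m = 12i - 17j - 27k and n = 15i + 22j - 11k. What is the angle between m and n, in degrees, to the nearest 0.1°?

84.0

m · n = 12·15 + (-17)·22 + (-27)·(-11) = 180 - 374 + 297 = 103
|m|² = 144 + 289 + 729 = 1162,  |m| = √1162 ≈ 34.088121
|n|² = 225 + 484 + 121 = 830,  |n| = √830 ≈ 28.809721
cos θ = 103 / (34.088121 · 28.809721) ≈ 0.10488
θ = arccos(0.10488) ≈ 84.0°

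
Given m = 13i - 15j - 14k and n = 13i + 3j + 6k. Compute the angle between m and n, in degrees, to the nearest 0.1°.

83.5

m · n = 13·13 + (-15)·3 + (-14)·6 = 169 - 45 - 84 = 40
|m|² = 169 + 225 + 196 = 590,  |m| = √590 ≈ 24.289916
|n|² = 169 + 9 + 36 = 214,  |n| = √214 ≈ 14.628739
cos θ = 40 / (24.289916 · 14.628739) ≈ 0.11257
θ = arccos(0.11257) ≈ 83.5°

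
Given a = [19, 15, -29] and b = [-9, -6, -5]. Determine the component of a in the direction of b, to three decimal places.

-9.735

a · b = 19·(-9) + 15·(-6) + (-29)·(-5) = -171 - 90 + 145 = -116
|b| = √(81 + 36 + 25) = √142 ≈ 11.9164
comp_b a = -116 / √142 ≈ -9.735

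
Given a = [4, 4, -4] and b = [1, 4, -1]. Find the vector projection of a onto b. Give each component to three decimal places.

(1.333, 5.333, -1.333)

a · b = 4·1 + 4·4 + (-4)·(-1) = 4 + 16 + 4 = 24
|b|² = 1 + 16 + 1 = 18
proj_b a = (24/18) · (1, 4, -1) ≈ (1.333, 5.333, -1.333)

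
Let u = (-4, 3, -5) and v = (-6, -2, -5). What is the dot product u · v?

43

u · v = (-4)·(-6) + 3·(-2) + (-5)·(-5) = 24 - 6 + 25 = 43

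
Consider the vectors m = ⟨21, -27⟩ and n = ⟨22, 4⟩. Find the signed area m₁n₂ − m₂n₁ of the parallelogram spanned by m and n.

21·4 - (-27)·22 = 84 - (-594) = 678

678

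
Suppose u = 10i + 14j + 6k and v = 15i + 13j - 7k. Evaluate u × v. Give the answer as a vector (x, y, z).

(-176, 160, -80)

i: 14·(-7) - 6·13 = -98 - 78 = -176
j: 6·15 - 10·(-7) = 90 - (-70) = 160
k: 10·13 - 14·15 = 130 - 210 = -80
u × v = (-176, 160, -80)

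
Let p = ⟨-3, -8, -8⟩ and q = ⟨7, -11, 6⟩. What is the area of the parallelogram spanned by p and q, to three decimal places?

i: (-8)·6 - (-8)·(-11) = -48 - 88 = -136
j: (-8)·7 - (-3)·6 = -56 - (-18) = -38
k: (-3)·(-11) - (-8)·7 = 33 - (-56) = 89
p × q = (-136, -38, 89)
|p × q| = √((-136)² + (-38)² + 89²) = √27861 ≈ 166.9161

166.916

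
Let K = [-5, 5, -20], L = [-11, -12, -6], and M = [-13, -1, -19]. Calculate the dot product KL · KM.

164

KL = L − K = (-6, -17, 14)
KM = M − K = (-8, -6, 1)
KL · KM = (-6)·(-8) + (-17)·(-6) + 14·1 = 48 + 102 + 14 = 164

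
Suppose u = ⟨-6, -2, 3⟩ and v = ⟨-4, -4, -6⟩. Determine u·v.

14

u · v = (-6)·(-4) + (-2)·(-4) + 3·(-6) = 24 + 8 - 18 = 14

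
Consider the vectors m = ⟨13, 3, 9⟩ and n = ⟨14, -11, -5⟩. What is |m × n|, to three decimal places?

278.858

i: 3·(-5) - 9·(-11) = -15 - (-99) = 84
j: 9·14 - 13·(-5) = 126 - (-65) = 191
k: 13·(-11) - 3·14 = -143 - 42 = -185
m × n = (84, 191, -185)
|m × n| = √(84² + 191² + (-185)²) = √77762 ≈ 278.8584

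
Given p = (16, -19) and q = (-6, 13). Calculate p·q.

p · q = 16·(-6) + (-19)·13 = -96 - 247 = -343

-343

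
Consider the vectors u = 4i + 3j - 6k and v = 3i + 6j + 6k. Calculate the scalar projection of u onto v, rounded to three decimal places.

-0.667

u · v = 4·3 + 3·6 + (-6)·6 = 12 + 18 - 36 = -6
|v| = √(9 + 36 + 36) = √81 ≈ 9.0000
comp_v u = -6 / √81 ≈ -0.667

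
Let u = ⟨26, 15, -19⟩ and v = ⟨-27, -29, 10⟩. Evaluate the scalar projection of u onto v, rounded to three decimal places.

-32.472

u · v = 26·(-27) + 15·(-29) + (-19)·10 = -702 - 435 - 190 = -1327
|v| = √(729 + 841 + 100) = √1670 ≈ 40.8656
comp_v u = -1327 / √1670 ≈ -32.472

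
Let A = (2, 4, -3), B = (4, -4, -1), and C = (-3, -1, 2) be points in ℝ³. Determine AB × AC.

AB = (2, -8, 2)
AC = (-5, -5, 5)
i: (-8)·5 - 2·(-5) = -40 - (-10) = -30
j: 2·(-5) - 2·5 = -10 - 10 = -20
k: 2·(-5) - (-8)·(-5) = -10 - 40 = -50
AB × AC = (-30, -20, -50)

(-30, -20, -50)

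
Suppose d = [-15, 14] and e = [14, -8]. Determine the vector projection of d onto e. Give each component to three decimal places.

(-17.338, 9.908)

d · e = (-15)·14 + 14·(-8) = -210 - 112 = -322
|e|² = 196 + 64 = 260
proj_e d = (-322/260) · (14, -8) ≈ (-17.338, 9.908)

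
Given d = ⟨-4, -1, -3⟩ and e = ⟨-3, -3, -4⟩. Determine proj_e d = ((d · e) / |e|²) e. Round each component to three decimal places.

(-2.382, -2.382, -3.176)

d · e = (-4)·(-3) + (-1)·(-3) + (-3)·(-4) = 12 + 3 + 12 = 27
|e|² = 9 + 9 + 16 = 34
proj_e d = (27/34) · (-3, -3, -4) ≈ (-2.382, -2.382, -3.176)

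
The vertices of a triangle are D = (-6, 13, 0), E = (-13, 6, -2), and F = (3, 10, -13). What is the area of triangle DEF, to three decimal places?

80.873

DE = (-7, -7, -2),  DF = (9, -3, -13)
i: (-7)·(-13) - (-2)·(-3) = 91 - 6 = 85
j: (-2)·9 - (-7)·(-13) = -18 - 91 = -109
k: (-7)·(-3) - (-7)·9 = 21 - (-63) = 84
DE × DF = (85, -109, 84)
|DE × DF| = √26162 ≈ 161.7467
area = ½ · 161.7467 ≈ 80.873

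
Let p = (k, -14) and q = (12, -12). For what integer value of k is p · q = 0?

p · q = k·12 + (-14)·(-12) = 168 + 12k
Set equal to 0: 12k = -168, so k = -14.

-14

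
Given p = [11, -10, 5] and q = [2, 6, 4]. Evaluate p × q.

i: (-10)·4 - 5·6 = -40 - 30 = -70
j: 5·2 - 11·4 = 10 - 44 = -34
k: 11·6 - (-10)·2 = 66 - (-20) = 86
p × q = (-70, -34, 86)

(-70, -34, 86)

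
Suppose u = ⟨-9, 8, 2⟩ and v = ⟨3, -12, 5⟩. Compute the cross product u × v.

(64, 51, 84)

i: 8·5 - 2·(-12) = 40 - (-24) = 64
j: 2·3 - (-9)·5 = 6 - (-45) = 51
k: (-9)·(-12) - 8·3 = 108 - 24 = 84
u × v = (64, 51, 84)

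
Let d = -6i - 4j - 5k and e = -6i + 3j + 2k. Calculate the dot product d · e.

14

d · e = (-6)·(-6) + (-4)·3 + (-5)·2 = 36 - 12 - 10 = 14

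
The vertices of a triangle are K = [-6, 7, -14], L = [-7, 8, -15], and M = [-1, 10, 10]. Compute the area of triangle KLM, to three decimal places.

16.985

KL = (-1, 1, -1),  KM = (5, 3, 24)
i: 1·24 - (-1)·3 = 24 - (-3) = 27
j: (-1)·5 - (-1)·24 = -5 - (-24) = 19
k: (-1)·3 - 1·5 = -3 - 5 = -8
KL × KM = (27, 19, -8)
|KL × KM| = √1154 ≈ 33.9706
area = ½ · 33.9706 ≈ 16.985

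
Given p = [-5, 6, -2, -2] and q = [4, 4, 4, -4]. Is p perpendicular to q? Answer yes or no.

no

p · q = (-5)·4 + 6·4 + (-2)·4 + (-2)·(-4) = -20 + 24 - 8 + 8 = 4
Nonzero, so the vectors are not orthogonal.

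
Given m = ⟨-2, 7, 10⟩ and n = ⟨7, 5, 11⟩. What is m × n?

(27, 92, -59)

i: 7·11 - 10·5 = 77 - 50 = 27
j: 10·7 - (-2)·11 = 70 - (-22) = 92
k: (-2)·5 - 7·7 = -10 - 49 = -59
m × n = (27, 92, -59)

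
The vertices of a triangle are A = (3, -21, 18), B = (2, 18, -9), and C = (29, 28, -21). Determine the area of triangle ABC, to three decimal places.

AB = (-1, 39, -27),  AC = (26, 49, -39)
i: 39·(-39) - (-27)·49 = -1521 - (-1323) = -198
j: (-27)·26 - (-1)·(-39) = -702 - 39 = -741
k: (-1)·49 - 39·26 = -49 - 1014 = -1063
AB × AC = (-198, -741, -1063)
|AB × AC| = √1718254 ≈ 1310.8219
area = ½ · 1310.8219 ≈ 655.411

655.411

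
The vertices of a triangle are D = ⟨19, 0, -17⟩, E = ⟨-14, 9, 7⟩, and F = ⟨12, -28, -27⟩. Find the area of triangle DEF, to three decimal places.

624.679

DE = (-33, 9, 24),  DF = (-7, -28, -10)
i: 9·(-10) - 24·(-28) = -90 - (-672) = 582
j: 24·(-7) - (-33)·(-10) = -168 - 330 = -498
k: (-33)·(-28) - 9·(-7) = 924 - (-63) = 987
DE × DF = (582, -498, 987)
|DE × DF| = √1560897 ≈ 1249.3586
area = ½ · 1249.3586 ≈ 624.679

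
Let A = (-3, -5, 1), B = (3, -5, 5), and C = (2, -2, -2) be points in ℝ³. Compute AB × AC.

AB = (6, 0, 4)
AC = (5, 3, -3)
i: 0·(-3) - 4·3 = 0 - 12 = -12
j: 4·5 - 6·(-3) = 20 - (-18) = 38
k: 6·3 - 0·5 = 18 - 0 = 18
AB × AC = (-12, 38, 18)

(-12, 38, 18)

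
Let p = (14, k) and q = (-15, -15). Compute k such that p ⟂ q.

-14

p · q = 14·(-15) + k·(-15) = -210 - 15k
Set equal to 0: -15k = 210, so k = -14.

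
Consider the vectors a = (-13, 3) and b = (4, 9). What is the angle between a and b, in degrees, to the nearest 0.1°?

101.0

a · b = (-13)·4 + 3·9 = -52 + 27 = -25
|a|² = 169 + 9 = 178,  |a| = √178 ≈ 13.341664
|b|² = 16 + 81 = 97,  |b| = √97 ≈ 9.848858
cos θ = -25 / (13.341664 · 9.848858) ≈ -0.19026
θ = arccos(-0.19026) ≈ 101.0°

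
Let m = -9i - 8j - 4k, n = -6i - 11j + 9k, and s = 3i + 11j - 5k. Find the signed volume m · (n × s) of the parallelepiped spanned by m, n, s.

n × s:
i: (-11)·(-5) - 9·11 = 55 - 99 = -44
j: 9·3 - (-6)·(-5) = 27 - 30 = -3
k: (-6)·11 - (-11)·3 = -66 - (-33) = -33
n × s = (-44, -3, -33)
m · (n × s) = (-9)·(-44) + (-8)·(-3) + (-4)·(-33) = 396 + 24 + 132 = 552

552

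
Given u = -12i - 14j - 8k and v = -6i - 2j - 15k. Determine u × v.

i: (-14)·(-15) - (-8)·(-2) = 210 - 16 = 194
j: (-8)·(-6) - (-12)·(-15) = 48 - 180 = -132
k: (-12)·(-2) - (-14)·(-6) = 24 - 84 = -60
u × v = (194, -132, -60)

(194, -132, -60)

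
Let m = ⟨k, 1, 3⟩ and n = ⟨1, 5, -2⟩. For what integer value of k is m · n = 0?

m · n = k·1 + 1·5 + 3·(-2) = -1 + 1k
Set equal to 0: 1k = 1, so k = 1.

1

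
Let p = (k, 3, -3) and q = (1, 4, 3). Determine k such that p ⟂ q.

-3

p · q = k·1 + 3·4 + (-3)·3 = 3 + 1k
Set equal to 0: 1k = -3, so k = -3.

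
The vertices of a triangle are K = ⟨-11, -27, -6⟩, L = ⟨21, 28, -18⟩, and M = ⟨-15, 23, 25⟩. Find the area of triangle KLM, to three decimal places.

KL = (32, 55, -12),  KM = (-4, 50, 31)
i: 55·31 - (-12)·50 = 1705 - (-600) = 2305
j: (-12)·(-4) - 32·31 = 48 - 992 = -944
k: 32·50 - 55·(-4) = 1600 - (-220) = 1820
KL × KM = (2305, -944, 1820)
|KL × KM| = √9516561 ≈ 3084.8924
area = ½ · 3084.8924 ≈ 1542.446

1542.446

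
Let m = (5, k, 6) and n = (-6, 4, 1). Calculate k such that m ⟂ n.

m · n = 5·(-6) + k·4 + 6·1 = -24 + 4k
Set equal to 0: 4k = 24, so k = 6.

6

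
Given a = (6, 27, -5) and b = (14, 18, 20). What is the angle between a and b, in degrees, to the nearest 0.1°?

56.5

a · b = 6·14 + 27·18 + (-5)·20 = 84 + 486 - 100 = 470
|a|² = 36 + 729 + 25 = 790,  |a| = √790 ≈ 28.106939
|b|² = 196 + 324 + 400 = 920,  |b| = √920 ≈ 30.331502
cos θ = 470 / (28.106939 · 30.331502) ≈ 0.55130
θ = arccos(0.55130) ≈ 56.5°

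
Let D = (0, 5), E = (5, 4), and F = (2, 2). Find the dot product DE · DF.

DE = E − D = (5, -1)
DF = F − D = (2, -3)
DE · DF = 5·2 + (-1)·(-3) = 10 + 3 = 13

13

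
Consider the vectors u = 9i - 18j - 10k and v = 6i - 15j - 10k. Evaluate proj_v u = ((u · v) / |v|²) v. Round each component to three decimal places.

u · v = 9·6 + (-18)·(-15) + (-10)·(-10) = 54 + 270 + 100 = 424
|v|² = 36 + 225 + 100 = 361
proj_v u = (424/361) · (6, -15, -10) ≈ (7.047, -17.618, -11.745)

(7.047, -17.618, -11.745)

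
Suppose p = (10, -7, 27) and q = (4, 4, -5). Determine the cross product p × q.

i: (-7)·(-5) - 27·4 = 35 - 108 = -73
j: 27·4 - 10·(-5) = 108 - (-50) = 158
k: 10·4 - (-7)·4 = 40 - (-28) = 68
p × q = (-73, 158, 68)

(-73, 158, 68)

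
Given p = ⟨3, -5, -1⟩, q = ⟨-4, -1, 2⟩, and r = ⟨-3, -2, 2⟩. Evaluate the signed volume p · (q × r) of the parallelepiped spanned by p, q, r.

q × r:
i: (-1)·2 - 2·(-2) = -2 - (-4) = 2
j: 2·(-3) - (-4)·2 = -6 - (-8) = 2
k: (-4)·(-2) - (-1)·(-3) = 8 - 3 = 5
q × r = (2, 2, 5)
p · (q × r) = 3·2 + (-5)·2 + (-1)·5 = 6 - 10 - 5 = -9

-9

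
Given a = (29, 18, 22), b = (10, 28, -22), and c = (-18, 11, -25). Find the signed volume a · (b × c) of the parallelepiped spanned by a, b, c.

b × c:
i: 28·(-25) - (-22)·11 = -700 - (-242) = -458
j: (-22)·(-18) - 10·(-25) = 396 - (-250) = 646
k: 10·11 - 28·(-18) = 110 - (-504) = 614
b × c = (-458, 646, 614)
a · (b × c) = 29·(-458) + 18·646 + 22·614 = -13282 + 11628 + 13508 = 11854

11854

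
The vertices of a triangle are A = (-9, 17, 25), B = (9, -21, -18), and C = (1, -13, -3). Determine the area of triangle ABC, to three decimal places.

143.311

AB = (18, -38, -43),  AC = (10, -30, -28)
i: (-38)·(-28) - (-43)·(-30) = 1064 - 1290 = -226
j: (-43)·10 - 18·(-28) = -430 - (-504) = 74
k: 18·(-30) - (-38)·10 = -540 - (-380) = -160
AB × AC = (-226, 74, -160)
|AB × AC| = √82152 ≈ 286.6217
area = ½ · 286.6217 ≈ 143.311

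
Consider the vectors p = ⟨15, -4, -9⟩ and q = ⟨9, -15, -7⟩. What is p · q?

258

p · q = 15·9 + (-4)·(-15) + (-9)·(-7) = 135 + 60 + 63 = 258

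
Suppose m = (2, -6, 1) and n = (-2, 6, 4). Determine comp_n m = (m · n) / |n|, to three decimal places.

m · n = 2·(-2) + (-6)·6 + 1·4 = -4 - 36 + 4 = -36
|n| = √(4 + 36 + 16) = √56 ≈ 7.4833
comp_n m = -36 / √56 ≈ -4.811

-4.811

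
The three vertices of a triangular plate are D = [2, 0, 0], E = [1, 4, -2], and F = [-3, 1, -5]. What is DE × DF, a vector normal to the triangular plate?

(-18, 5, 19)

DE = (-1, 4, -2)
DF = (-5, 1, -5)
i: 4·(-5) - (-2)·1 = -20 - (-2) = -18
j: (-2)·(-5) - (-1)·(-5) = 10 - 5 = 5
k: (-1)·1 - 4·(-5) = -1 - (-20) = 19
DE × DF = (-18, 5, 19)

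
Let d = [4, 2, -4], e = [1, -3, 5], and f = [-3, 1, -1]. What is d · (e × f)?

e × f:
i: (-3)·(-1) - 5·1 = 3 - 5 = -2
j: 5·(-3) - 1·(-1) = -15 - (-1) = -14
k: 1·1 - (-3)·(-3) = 1 - 9 = -8
e × f = (-2, -14, -8)
d · (e × f) = 4·(-2) + 2·(-14) + (-4)·(-8) = -8 - 28 + 32 = -4

-4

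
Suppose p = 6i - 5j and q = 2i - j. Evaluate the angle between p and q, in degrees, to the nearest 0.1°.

13.2

p · q = 6·2 + (-5)·(-1) = 12 + 5 = 17
|p|² = 36 + 25 = 61,  |p| = √61 ≈ 7.810250
|q|² = 4 + 1 = 5,  |q| = √5 ≈ 2.236068
cos θ = 17 / (7.810250 · 2.236068) ≈ 0.97342
θ = arccos(0.97342) ≈ 13.2°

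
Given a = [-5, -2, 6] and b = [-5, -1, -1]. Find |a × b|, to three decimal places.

36.249

i: (-2)·(-1) - 6·(-1) = 2 - (-6) = 8
j: 6·(-5) - (-5)·(-1) = -30 - 5 = -35
k: (-5)·(-1) - (-2)·(-5) = 5 - 10 = -5
a × b = (8, -35, -5)
|a × b| = √(8² + (-35)² + (-5)²) = √1314 ≈ 36.2491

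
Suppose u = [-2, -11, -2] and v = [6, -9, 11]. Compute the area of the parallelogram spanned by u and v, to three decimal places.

i: (-11)·11 - (-2)·(-9) = -121 - 18 = -139
j: (-2)·6 - (-2)·11 = -12 - (-22) = 10
k: (-2)·(-9) - (-11)·6 = 18 - (-66) = 84
u × v = (-139, 10, 84)
|u × v| = √((-139)² + 10² + 84²) = √26477 ≈ 162.7175

162.718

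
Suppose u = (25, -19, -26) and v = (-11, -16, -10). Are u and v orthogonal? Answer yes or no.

u · v = 25·(-11) + (-19)·(-16) + (-26)·(-10) = -275 + 304 + 260 = 289
Nonzero, so the vectors are not orthogonal.

no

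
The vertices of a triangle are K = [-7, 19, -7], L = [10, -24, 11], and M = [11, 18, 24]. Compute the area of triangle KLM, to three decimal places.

765.422

KL = (17, -43, 18),  KM = (18, -1, 31)
i: (-43)·31 - 18·(-1) = -1333 - (-18) = -1315
j: 18·18 - 17·31 = 324 - 527 = -203
k: 17·(-1) - (-43)·18 = -17 - (-774) = 757
KL × KM = (-1315, -203, 757)
|KL × KM| = √2343483 ≈ 1530.8439
area = ½ · 1530.8439 ≈ 765.422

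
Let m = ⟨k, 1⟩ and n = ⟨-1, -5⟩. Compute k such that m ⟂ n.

m · n = k·(-1) + 1·(-5) = -5 - 1k
Set equal to 0: -1k = 5, so k = -5.

-5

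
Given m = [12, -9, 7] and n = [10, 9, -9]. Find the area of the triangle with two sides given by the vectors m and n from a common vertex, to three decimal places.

i: (-9)·(-9) - 7·9 = 81 - 63 = 18
j: 7·10 - 12·(-9) = 70 - (-108) = 178
k: 12·9 - (-9)·10 = 108 - (-90) = 198
m × n = (18, 178, 198)
|m × n| = √(18² + 178² + 198²) = √71212 ≈ 266.8558
area = ½ · 266.8558 ≈ 133.428

133.428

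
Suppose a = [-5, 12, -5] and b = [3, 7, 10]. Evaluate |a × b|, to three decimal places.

i: 12·10 - (-5)·7 = 120 - (-35) = 155
j: (-5)·3 - (-5)·10 = -15 - (-50) = 35
k: (-5)·7 - 12·3 = -35 - 36 = -71
a × b = (155, 35, -71)
|a × b| = √(155² + 35² + (-71)²) = √30291 ≈ 174.0431

174.043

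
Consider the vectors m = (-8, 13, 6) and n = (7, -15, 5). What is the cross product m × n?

(155, 82, 29)

i: 13·5 - 6·(-15) = 65 - (-90) = 155
j: 6·7 - (-8)·5 = 42 - (-40) = 82
k: (-8)·(-15) - 13·7 = 120 - 91 = 29
m × n = (155, 82, 29)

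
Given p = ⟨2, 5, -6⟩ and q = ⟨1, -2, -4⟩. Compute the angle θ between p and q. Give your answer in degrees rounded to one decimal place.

64.3

p · q = 2·1 + 5·(-2) + (-6)·(-4) = 2 - 10 + 24 = 16
|p|² = 4 + 25 + 36 = 65,  |p| = √65 ≈ 8.062258
|q|² = 1 + 4 + 16 = 21,  |q| = √21 ≈ 4.582576
cos θ = 16 / (8.062258 · 4.582576) ≈ 0.43307
θ = arccos(0.43307) ≈ 64.3°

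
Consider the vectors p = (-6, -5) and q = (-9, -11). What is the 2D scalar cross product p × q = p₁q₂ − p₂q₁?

(-6)·(-11) - (-5)·(-9) = 66 - 45 = 21

21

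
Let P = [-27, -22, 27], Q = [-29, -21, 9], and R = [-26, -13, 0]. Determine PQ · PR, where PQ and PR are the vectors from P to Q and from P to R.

493

PQ = Q − P = (-2, 1, -18)
PR = R − P = (1, 9, -27)
PQ · PR = (-2)·1 + 1·9 + (-18)·(-27) = -2 + 9 + 486 = 493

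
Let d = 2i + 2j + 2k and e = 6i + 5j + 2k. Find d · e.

26

d · e = 2·6 + 2·5 + 2·2 = 12 + 10 + 4 = 26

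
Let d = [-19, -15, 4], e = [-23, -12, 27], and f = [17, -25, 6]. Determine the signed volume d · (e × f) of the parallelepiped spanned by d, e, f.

-17296

e × f:
i: (-12)·6 - 27·(-25) = -72 - (-675) = 603
j: 27·17 - (-23)·6 = 459 - (-138) = 597
k: (-23)·(-25) - (-12)·17 = 575 - (-204) = 779
e × f = (603, 597, 779)
d · (e × f) = (-19)·603 + (-15)·597 + 4·779 = -11457 - 8955 + 3116 = -17296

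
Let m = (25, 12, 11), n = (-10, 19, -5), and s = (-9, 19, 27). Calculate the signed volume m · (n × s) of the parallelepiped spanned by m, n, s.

18771

n × s:
i: 19·27 - (-5)·19 = 513 - (-95) = 608
j: (-5)·(-9) - (-10)·27 = 45 - (-270) = 315
k: (-10)·19 - 19·(-9) = -190 - (-171) = -19
n × s = (608, 315, -19)
m · (n × s) = 25·608 + 12·315 + 11·(-19) = 15200 + 3780 - 209 = 18771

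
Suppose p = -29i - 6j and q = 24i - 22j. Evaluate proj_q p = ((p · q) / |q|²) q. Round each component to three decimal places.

(-12.770, 11.706)

p · q = (-29)·24 + (-6)·(-22) = -696 + 132 = -564
|q|² = 576 + 484 = 1060
proj_q p = (-564/1060) · (24, -22) ≈ (-12.770, 11.706)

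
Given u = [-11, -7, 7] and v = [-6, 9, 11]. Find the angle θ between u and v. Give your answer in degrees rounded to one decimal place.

u · v = (-11)·(-6) + (-7)·9 + 7·11 = 66 - 63 + 77 = 80
|u|² = 121 + 49 + 49 = 219,  |u| = √219 ≈ 14.798649
|v|² = 36 + 81 + 121 = 238,  |v| = √238 ≈ 15.427249
cos θ = 80 / (14.798649 · 15.427249) ≈ 0.35041
θ = arccos(0.35041) ≈ 69.5°

69.5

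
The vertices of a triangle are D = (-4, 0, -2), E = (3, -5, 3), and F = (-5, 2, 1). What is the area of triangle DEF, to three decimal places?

DE = (7, -5, 5),  DF = (-1, 2, 3)
i: (-5)·3 - 5·2 = -15 - 10 = -25
j: 5·(-1) - 7·3 = -5 - 21 = -26
k: 7·2 - (-5)·(-1) = 14 - 5 = 9
DE × DF = (-25, -26, 9)
|DE × DF| = √1382 ≈ 37.1753
area = ½ · 37.1753 ≈ 18.588

18.588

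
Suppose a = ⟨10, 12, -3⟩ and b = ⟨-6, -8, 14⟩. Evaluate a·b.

-198

a · b = 10·(-6) + 12·(-8) + (-3)·14 = -60 - 96 - 42 = -198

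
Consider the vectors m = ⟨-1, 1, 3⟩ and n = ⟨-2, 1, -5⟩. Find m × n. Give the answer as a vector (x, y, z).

(-8, -11, 1)

i: 1·(-5) - 3·1 = -5 - 3 = -8
j: 3·(-2) - (-1)·(-5) = -6 - 5 = -11
k: (-1)·1 - 1·(-2) = -1 - (-2) = 1
m × n = (-8, -11, 1)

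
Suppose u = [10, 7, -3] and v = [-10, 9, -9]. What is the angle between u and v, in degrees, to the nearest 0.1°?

u · v = 10·(-10) + 7·9 + (-3)·(-9) = -100 + 63 + 27 = -10
|u|² = 100 + 49 + 9 = 158,  |u| = √158 ≈ 12.569805
|v|² = 100 + 81 + 81 = 262,  |v| = √262 ≈ 16.186414
cos θ = -10 / (12.569805 · 16.186414) ≈ -0.04915
θ = arccos(-0.04915) ≈ 92.8°

92.8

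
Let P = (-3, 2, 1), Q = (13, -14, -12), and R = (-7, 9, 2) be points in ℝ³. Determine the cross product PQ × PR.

(75, 36, 48)

PQ = (16, -16, -13)
PR = (-4, 7, 1)
i: (-16)·1 - (-13)·7 = -16 - (-91) = 75
j: (-13)·(-4) - 16·1 = 52 - 16 = 36
k: 16·7 - (-16)·(-4) = 112 - 64 = 48
PQ × PR = (75, 36, 48)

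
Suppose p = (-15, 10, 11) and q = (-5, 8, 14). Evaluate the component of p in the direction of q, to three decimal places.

18.304

p · q = (-15)·(-5) + 10·8 + 11·14 = 75 + 80 + 154 = 309
|q| = √(25 + 64 + 196) = √285 ≈ 16.8819
comp_q p = 309 / √285 ≈ 18.304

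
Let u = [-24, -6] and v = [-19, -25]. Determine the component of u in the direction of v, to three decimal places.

19.299

u · v = (-24)·(-19) + (-6)·(-25) = 456 + 150 = 606
|v| = √(361 + 625) = √986 ≈ 31.4006
comp_v u = 606 / √986 ≈ 19.299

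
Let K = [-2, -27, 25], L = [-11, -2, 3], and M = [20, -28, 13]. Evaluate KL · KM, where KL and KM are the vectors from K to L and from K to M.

KL = L − K = (-9, 25, -22)
KM = M − K = (22, -1, -12)
KL · KM = (-9)·22 + 25·(-1) + (-22)·(-12) = -198 - 25 + 264 = 41

41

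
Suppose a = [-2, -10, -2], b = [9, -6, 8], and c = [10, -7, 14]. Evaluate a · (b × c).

522

b × c:
i: (-6)·14 - 8·(-7) = -84 - (-56) = -28
j: 8·10 - 9·14 = 80 - 126 = -46
k: 9·(-7) - (-6)·10 = -63 - (-60) = -3
b × c = (-28, -46, -3)
a · (b × c) = (-2)·(-28) + (-10)·(-46) + (-2)·(-3) = 56 + 460 + 6 = 522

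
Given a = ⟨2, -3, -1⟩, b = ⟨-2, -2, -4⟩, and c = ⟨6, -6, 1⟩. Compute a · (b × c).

-10

b × c:
i: (-2)·1 - (-4)·(-6) = -2 - 24 = -26
j: (-4)·6 - (-2)·1 = -24 - (-2) = -22
k: (-2)·(-6) - (-2)·6 = 12 - (-12) = 24
b × c = (-26, -22, 24)
a · (b × c) = 2·(-26) + (-3)·(-22) + (-1)·24 = -52 + 66 - 24 = -10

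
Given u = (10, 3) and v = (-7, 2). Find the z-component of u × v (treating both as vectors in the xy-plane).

41

10·2 - 3·(-7) = 20 - (-21) = 41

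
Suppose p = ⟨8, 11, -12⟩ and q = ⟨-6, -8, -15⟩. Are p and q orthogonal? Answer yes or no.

no

p · q = 8·(-6) + 11·(-8) + (-12)·(-15) = -48 - 88 + 180 = 44
Nonzero, so the vectors are not orthogonal.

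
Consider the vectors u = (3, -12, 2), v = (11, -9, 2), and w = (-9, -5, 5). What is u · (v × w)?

499

v × w:
i: (-9)·5 - 2·(-5) = -45 - (-10) = -35
j: 2·(-9) - 11·5 = -18 - 55 = -73
k: 11·(-5) - (-9)·(-9) = -55 - 81 = -136
v × w = (-35, -73, -136)
u · (v × w) = 3·(-35) + (-12)·(-73) + 2·(-136) = -105 + 876 - 272 = 499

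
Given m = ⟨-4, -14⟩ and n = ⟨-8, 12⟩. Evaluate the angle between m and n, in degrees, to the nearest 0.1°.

130.4

m · n = (-4)·(-8) + (-14)·12 = 32 - 168 = -136
|m|² = 16 + 196 = 212,  |m| = √212 ≈ 14.560220
|n|² = 64 + 144 = 208,  |n| = √208 ≈ 14.422205
cos θ = -136 / (14.560220 · 14.422205) ≈ -0.64765
θ = arccos(-0.64765) ≈ 130.4°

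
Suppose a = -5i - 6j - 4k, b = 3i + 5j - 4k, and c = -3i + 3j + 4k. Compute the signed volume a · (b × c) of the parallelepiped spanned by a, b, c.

-256

b × c:
i: 5·4 - (-4)·3 = 20 - (-12) = 32
j: (-4)·(-3) - 3·4 = 12 - 12 = 0
k: 3·3 - 5·(-3) = 9 - (-15) = 24
b × c = (32, 0, 24)
a · (b × c) = (-5)·32 + (-6)·0 + (-4)·24 = -160 + 0 - 96 = -256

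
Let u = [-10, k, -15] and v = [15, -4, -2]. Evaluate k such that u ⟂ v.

u · v = (-10)·15 + k·(-4) + (-15)·(-2) = -120 - 4k
Set equal to 0: -4k = 120, so k = -30.

-30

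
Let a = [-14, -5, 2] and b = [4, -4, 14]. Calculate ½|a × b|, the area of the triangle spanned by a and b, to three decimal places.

i: (-5)·14 - 2·(-4) = -70 - (-8) = -62
j: 2·4 - (-14)·14 = 8 - (-196) = 204
k: (-14)·(-4) - (-5)·4 = 56 - (-20) = 76
a × b = (-62, 204, 76)
|a × b| = √((-62)² + 204² + 76²) = √51236 ≈ 226.3537
area = ½ · 226.3537 ≈ 113.177

113.177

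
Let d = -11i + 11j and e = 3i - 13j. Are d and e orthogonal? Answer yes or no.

no

d · e = (-11)·3 + 11·(-13) = -33 - 143 = -176
Nonzero, so the vectors are not orthogonal.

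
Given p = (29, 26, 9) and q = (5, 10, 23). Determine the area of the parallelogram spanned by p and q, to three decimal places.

818.870

i: 26·23 - 9·10 = 598 - 90 = 508
j: 9·5 - 29·23 = 45 - 667 = -622
k: 29·10 - 26·5 = 290 - 130 = 160
p × q = (508, -622, 160)
|p × q| = √(508² + (-622)² + 160²) = √670548 ≈ 818.8700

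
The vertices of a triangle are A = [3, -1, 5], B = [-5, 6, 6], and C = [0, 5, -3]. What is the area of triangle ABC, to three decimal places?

AB = (-8, 7, 1),  AC = (-3, 6, -8)
i: 7·(-8) - 1·6 = -56 - 6 = -62
j: 1·(-3) - (-8)·(-8) = -3 - 64 = -67
k: (-8)·6 - 7·(-3) = -48 - (-21) = -27
AB × AC = (-62, -67, -27)
|AB × AC| = √9062 ≈ 95.1945
area = ½ · 95.1945 ≈ 47.597

47.597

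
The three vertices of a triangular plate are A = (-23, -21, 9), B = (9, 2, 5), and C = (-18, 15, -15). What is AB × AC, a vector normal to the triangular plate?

AB = (32, 23, -4)
AC = (5, 36, -24)
i: 23·(-24) - (-4)·36 = -552 - (-144) = -408
j: (-4)·5 - 32·(-24) = -20 - (-768) = 748
k: 32·36 - 23·5 = 1152 - 115 = 1037
AB × AC = (-408, 748, 1037)

(-408, 748, 1037)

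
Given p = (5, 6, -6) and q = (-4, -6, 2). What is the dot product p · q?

-68

p · q = 5·(-4) + 6·(-6) + (-6)·2 = -20 - 36 - 12 = -68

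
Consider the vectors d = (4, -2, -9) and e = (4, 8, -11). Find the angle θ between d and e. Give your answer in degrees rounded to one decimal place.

46.0

d · e = 4·4 + (-2)·8 + (-9)·(-11) = 16 - 16 + 99 = 99
|d|² = 16 + 4 + 81 = 101,  |d| = √101 ≈ 10.049876
|e|² = 16 + 64 + 121 = 201,  |e| = √201 ≈ 14.177447
cos θ = 99 / (10.049876 · 14.177447) ≈ 0.69483
θ = arccos(0.69483) ≈ 46.0°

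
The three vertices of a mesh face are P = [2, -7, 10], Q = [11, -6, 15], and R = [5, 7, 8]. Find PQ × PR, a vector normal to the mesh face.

PQ = (9, 1, 5)
PR = (3, 14, -2)
i: 1·(-2) - 5·14 = -2 - 70 = -72
j: 5·3 - 9·(-2) = 15 - (-18) = 33
k: 9·14 - 1·3 = 126 - 3 = 123
PQ × PR = (-72, 33, 123)

(-72, 33, 123)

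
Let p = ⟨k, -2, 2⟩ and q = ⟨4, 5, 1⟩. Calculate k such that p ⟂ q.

2

p · q = k·4 + (-2)·5 + 2·1 = -8 + 4k
Set equal to 0: 4k = 8, so k = 2.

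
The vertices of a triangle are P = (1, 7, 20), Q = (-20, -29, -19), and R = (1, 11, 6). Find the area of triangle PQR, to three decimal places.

PQ = (-21, -36, -39),  PR = (0, 4, -14)
i: (-36)·(-14) - (-39)·4 = 504 - (-156) = 660
j: (-39)·0 - (-21)·(-14) = 0 - 294 = -294
k: (-21)·4 - (-36)·0 = -84 - 0 = -84
PQ × PR = (660, -294, -84)
|PQ × PR| = √529092 ≈ 727.3871
area = ½ · 727.3871 ≈ 363.694

363.694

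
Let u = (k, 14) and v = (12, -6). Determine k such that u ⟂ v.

u · v = k·12 + 14·(-6) = -84 + 12k
Set equal to 0: 12k = 84, so k = 7.

7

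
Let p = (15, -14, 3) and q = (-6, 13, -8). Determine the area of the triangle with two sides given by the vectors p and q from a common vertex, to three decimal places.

83.747

i: (-14)·(-8) - 3·13 = 112 - 39 = 73
j: 3·(-6) - 15·(-8) = -18 - (-120) = 102
k: 15·13 - (-14)·(-6) = 195 - 84 = 111
p × q = (73, 102, 111)
|p × q| = √(73² + 102² + 111²) = √28054 ≈ 167.4933
area = ½ · 167.4933 ≈ 83.747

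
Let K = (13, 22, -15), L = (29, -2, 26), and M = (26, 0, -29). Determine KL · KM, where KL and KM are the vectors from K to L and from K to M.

162

KL = L − K = (16, -24, 41)
KM = M − K = (13, -22, -14)
KL · KM = 16·13 + (-24)·(-22) + 41·(-14) = 208 + 528 - 574 = 162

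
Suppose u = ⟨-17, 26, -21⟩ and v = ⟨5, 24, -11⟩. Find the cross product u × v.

(218, -292, -538)

i: 26·(-11) - (-21)·24 = -286 - (-504) = 218
j: (-21)·5 - (-17)·(-11) = -105 - 187 = -292
k: (-17)·24 - 26·5 = -408 - 130 = -538
u × v = (218, -292, -538)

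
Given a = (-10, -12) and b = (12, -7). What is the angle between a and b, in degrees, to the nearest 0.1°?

99.5

a · b = (-10)·12 + (-12)·(-7) = -120 + 84 = -36
|a|² = 100 + 144 = 244,  |a| = √244 ≈ 15.620499
|b|² = 144 + 49 = 193,  |b| = √193 ≈ 13.892444
cos θ = -36 / (15.620499 · 13.892444) ≈ -0.16589
θ = arccos(-0.16589) ≈ 99.5°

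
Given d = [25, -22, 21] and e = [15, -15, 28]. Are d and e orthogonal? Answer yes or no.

no

d · e = 25·15 + (-22)·(-15) + 21·28 = 375 + 330 + 588 = 1293
Nonzero, so the vectors are not orthogonal.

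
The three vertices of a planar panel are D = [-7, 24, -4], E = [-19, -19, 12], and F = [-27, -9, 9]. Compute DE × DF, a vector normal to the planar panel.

DE = (-12, -43, 16)
DF = (-20, -33, 13)
i: (-43)·13 - 16·(-33) = -559 - (-528) = -31
j: 16·(-20) - (-12)·13 = -320 - (-156) = -164
k: (-12)·(-33) - (-43)·(-20) = 396 - 860 = -464
DE × DF = (-31, -164, -464)

(-31, -164, -464)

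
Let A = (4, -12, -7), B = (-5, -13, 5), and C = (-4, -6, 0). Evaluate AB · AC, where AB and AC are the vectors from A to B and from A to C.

AB = B − A = (-9, -1, 12)
AC = C − A = (-8, 6, 7)
AB · AC = (-9)·(-8) + (-1)·6 + 12·7 = 72 - 6 + 84 = 150

150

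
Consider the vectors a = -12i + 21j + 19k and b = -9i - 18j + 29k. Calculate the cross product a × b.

i: 21·29 - 19·(-18) = 609 - (-342) = 951
j: 19·(-9) - (-12)·29 = -171 - (-348) = 177
k: (-12)·(-18) - 21·(-9) = 216 - (-189) = 405
a × b = (951, 177, 405)

(951, 177, 405)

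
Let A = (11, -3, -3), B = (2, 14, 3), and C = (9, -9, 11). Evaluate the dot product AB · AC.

AB = B − A = (-9, 17, 6)
AC = C − A = (-2, -6, 14)
AB · AC = (-9)·(-2) + 17·(-6) + 6·14 = 18 - 102 + 84 = 0

0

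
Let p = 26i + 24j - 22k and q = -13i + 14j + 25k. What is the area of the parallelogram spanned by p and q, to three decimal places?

1189.090

i: 24·25 - (-22)·14 = 600 - (-308) = 908
j: (-22)·(-13) - 26·25 = 286 - 650 = -364
k: 26·14 - 24·(-13) = 364 - (-312) = 676
p × q = (908, -364, 676)
|p × q| = √(908² + (-364)² + 676²) = √1413936 ≈ 1189.0904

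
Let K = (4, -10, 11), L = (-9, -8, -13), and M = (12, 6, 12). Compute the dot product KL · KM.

-96

KL = L − K = (-13, 2, -24)
KM = M − K = (8, 16, 1)
KL · KM = (-13)·8 + 2·16 + (-24)·1 = -104 + 32 - 24 = -96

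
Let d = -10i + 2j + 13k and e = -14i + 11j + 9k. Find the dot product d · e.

d · e = (-10)·(-14) + 2·11 + 13·9 = 140 + 22 + 117 = 279

279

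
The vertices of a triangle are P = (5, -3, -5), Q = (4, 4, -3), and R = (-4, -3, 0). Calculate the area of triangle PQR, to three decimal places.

36.616

PQ = (-1, 7, 2),  PR = (-9, 0, 5)
i: 7·5 - 2·0 = 35 - 0 = 35
j: 2·(-9) - (-1)·5 = -18 - (-5) = -13
k: (-1)·0 - 7·(-9) = 0 - (-63) = 63
PQ × PR = (35, -13, 63)
|PQ × PR| = √5363 ≈ 73.2325
area = ½ · 73.2325 ≈ 36.616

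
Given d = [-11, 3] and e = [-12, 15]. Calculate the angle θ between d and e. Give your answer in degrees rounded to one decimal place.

36.1

d · e = (-11)·(-12) + 3·15 = 132 + 45 = 177
|d|² = 121 + 9 = 130,  |d| = √130 ≈ 11.401754
|e|² = 144 + 225 = 369,  |e| = √369 ≈ 19.209373
cos θ = 177 / (11.401754 · 19.209373) ≈ 0.80814
θ = arccos(0.80814) ≈ 36.1°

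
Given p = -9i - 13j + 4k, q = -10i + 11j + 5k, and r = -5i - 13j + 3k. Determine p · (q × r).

q × r:
i: 11·3 - 5·(-13) = 33 - (-65) = 98
j: 5·(-5) - (-10)·3 = -25 - (-30) = 5
k: (-10)·(-13) - 11·(-5) = 130 - (-55) = 185
q × r = (98, 5, 185)
p · (q × r) = (-9)·98 + (-13)·5 + 4·185 = -882 - 65 + 740 = -207

-207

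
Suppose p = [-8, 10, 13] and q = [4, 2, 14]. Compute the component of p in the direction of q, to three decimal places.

p · q = (-8)·4 + 10·2 + 13·14 = -32 + 20 + 182 = 170
|q| = √(16 + 4 + 196) = √216 ≈ 14.6969
comp_q p = 170 / √216 ≈ 11.567

11.567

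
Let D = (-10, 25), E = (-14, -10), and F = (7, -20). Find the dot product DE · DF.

DE = E − D = (-4, -35)
DF = F − D = (17, -45)
DE · DF = (-4)·17 + (-35)·(-45) = -68 + 1575 = 1507

1507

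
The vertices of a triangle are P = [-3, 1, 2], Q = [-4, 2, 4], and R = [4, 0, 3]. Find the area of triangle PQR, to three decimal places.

PQ = (-1, 1, 2),  PR = (7, -1, 1)
i: 1·1 - 2·(-1) = 1 - (-2) = 3
j: 2·7 - (-1)·1 = 14 - (-1) = 15
k: (-1)·(-1) - 1·7 = 1 - 7 = -6
PQ × PR = (3, 15, -6)
|PQ × PR| = √270 ≈ 16.4317
area = ½ · 16.4317 ≈ 8.216

8.216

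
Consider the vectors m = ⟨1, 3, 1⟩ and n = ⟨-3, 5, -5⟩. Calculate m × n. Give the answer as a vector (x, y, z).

i: 3·(-5) - 1·5 = -15 - 5 = -20
j: 1·(-3) - 1·(-5) = -3 - (-5) = 2
k: 1·5 - 3·(-3) = 5 - (-9) = 14
m × n = (-20, 2, 14)

(-20, 2, 14)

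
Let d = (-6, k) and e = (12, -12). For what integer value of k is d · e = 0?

-6

d · e = (-6)·12 + k·(-12) = -72 - 12k
Set equal to 0: -12k = 72, so k = -6.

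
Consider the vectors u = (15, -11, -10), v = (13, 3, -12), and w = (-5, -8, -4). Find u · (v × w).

-1962

v × w:
i: 3·(-4) - (-12)·(-8) = -12 - 96 = -108
j: (-12)·(-5) - 13·(-4) = 60 - (-52) = 112
k: 13·(-8) - 3·(-5) = -104 - (-15) = -89
v × w = (-108, 112, -89)
u · (v × w) = 15·(-108) + (-11)·112 + (-10)·(-89) = -1620 - 1232 + 890 = -1962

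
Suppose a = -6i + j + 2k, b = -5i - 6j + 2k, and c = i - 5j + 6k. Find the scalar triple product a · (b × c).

b × c:
i: (-6)·6 - 2·(-5) = -36 - (-10) = -26
j: 2·1 - (-5)·6 = 2 - (-30) = 32
k: (-5)·(-5) - (-6)·1 = 25 - (-6) = 31
b × c = (-26, 32, 31)
a · (b × c) = (-6)·(-26) + 1·32 + 2·31 = 156 + 32 + 62 = 250

250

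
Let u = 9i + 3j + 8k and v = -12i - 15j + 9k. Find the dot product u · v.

u · v = 9·(-12) + 3·(-15) + 8·9 = -108 - 45 + 72 = -81

-81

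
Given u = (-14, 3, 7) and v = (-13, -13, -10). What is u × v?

i: 3·(-10) - 7·(-13) = -30 - (-91) = 61
j: 7·(-13) - (-14)·(-10) = -91 - 140 = -231
k: (-14)·(-13) - 3·(-13) = 182 - (-39) = 221
u × v = (61, -231, 221)

(61, -231, 221)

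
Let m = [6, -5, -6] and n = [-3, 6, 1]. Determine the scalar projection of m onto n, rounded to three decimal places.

m · n = 6·(-3) + (-5)·6 + (-6)·1 = -18 - 30 - 6 = -54
|n| = √(9 + 36 + 1) = √46 ≈ 6.7823
comp_n m = -54 / √46 ≈ -7.962

-7.962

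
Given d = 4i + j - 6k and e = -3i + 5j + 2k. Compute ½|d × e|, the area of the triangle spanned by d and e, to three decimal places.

20.329

i: 1·2 - (-6)·5 = 2 - (-30) = 32
j: (-6)·(-3) - 4·2 = 18 - 8 = 10
k: 4·5 - 1·(-3) = 20 - (-3) = 23
d × e = (32, 10, 23)
|d × e| = √(32² + 10² + 23²) = √1653 ≈ 40.6571
area = ½ · 40.6571 ≈ 20.329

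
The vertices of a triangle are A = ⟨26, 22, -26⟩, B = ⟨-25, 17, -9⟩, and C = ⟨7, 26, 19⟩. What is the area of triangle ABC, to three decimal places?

1007.972

AB = (-51, -5, 17),  AC = (-19, 4, 45)
i: (-5)·45 - 17·4 = -225 - 68 = -293
j: 17·(-19) - (-51)·45 = -323 - (-2295) = 1972
k: (-51)·4 - (-5)·(-19) = -204 - 95 = -299
AB × AC = (-293, 1972, -299)
|AB × AC| = √4064034 ≈ 2015.9449
area = ½ · 2015.9449 ≈ 1007.972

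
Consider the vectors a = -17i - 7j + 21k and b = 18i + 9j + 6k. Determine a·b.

a · b = (-17)·18 + (-7)·9 + 21·6 = -306 - 63 + 126 = -243

-243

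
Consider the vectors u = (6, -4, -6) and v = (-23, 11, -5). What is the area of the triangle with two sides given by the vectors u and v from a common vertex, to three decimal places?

95.258

i: (-4)·(-5) - (-6)·11 = 20 - (-66) = 86
j: (-6)·(-23) - 6·(-5) = 138 - (-30) = 168
k: 6·11 - (-4)·(-23) = 66 - 92 = -26
u × v = (86, 168, -26)
|u × v| = √(86² + 168² + (-26)²) = √36296 ≈ 190.5151
area = ½ · 190.5151 ≈ 95.258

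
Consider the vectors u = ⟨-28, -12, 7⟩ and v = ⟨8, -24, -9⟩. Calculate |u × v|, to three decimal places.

i: (-12)·(-9) - 7·(-24) = 108 - (-168) = 276
j: 7·8 - (-28)·(-9) = 56 - 252 = -196
k: (-28)·(-24) - (-12)·8 = 672 - (-96) = 768
u × v = (276, -196, 768)
|u × v| = √(276² + (-196)² + 768²) = √704416 ≈ 839.2949

839.295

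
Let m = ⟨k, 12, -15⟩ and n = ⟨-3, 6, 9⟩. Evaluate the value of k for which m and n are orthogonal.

m · n = k·(-3) + 12·6 + (-15)·9 = -63 - 3k
Set equal to 0: -3k = 63, so k = -21.

-21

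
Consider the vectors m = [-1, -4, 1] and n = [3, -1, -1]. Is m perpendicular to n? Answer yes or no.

yes

m · n = (-1)·3 + (-4)·(-1) + 1·(-1) = -3 + 4 - 1 = 0
Zero, so the vectors are orthogonal.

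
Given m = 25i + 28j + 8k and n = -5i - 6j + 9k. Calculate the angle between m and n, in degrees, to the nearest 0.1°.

118.9

m · n = 25·(-5) + 28·(-6) + 8·9 = -125 - 168 + 72 = -221
|m|² = 625 + 784 + 64 = 1473,  |m| = √1473 ≈ 38.379682
|n|² = 25 + 36 + 81 = 142,  |n| = √142 ≈ 11.916375
cos θ = -221 / (38.379682 · 11.916375) ≈ -0.48322
θ = arccos(-0.48322) ≈ 118.9°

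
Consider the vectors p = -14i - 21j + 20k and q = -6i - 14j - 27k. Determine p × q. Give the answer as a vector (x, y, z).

(847, -498, 70)

i: (-21)·(-27) - 20·(-14) = 567 - (-280) = 847
j: 20·(-6) - (-14)·(-27) = -120 - 378 = -498
k: (-14)·(-14) - (-21)·(-6) = 196 - 126 = 70
p × q = (847, -498, 70)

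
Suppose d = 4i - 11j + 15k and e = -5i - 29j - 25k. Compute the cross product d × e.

(710, 25, -171)

i: (-11)·(-25) - 15·(-29) = 275 - (-435) = 710
j: 15·(-5) - 4·(-25) = -75 - (-100) = 25
k: 4·(-29) - (-11)·(-5) = -116 - 55 = -171
d × e = (710, 25, -171)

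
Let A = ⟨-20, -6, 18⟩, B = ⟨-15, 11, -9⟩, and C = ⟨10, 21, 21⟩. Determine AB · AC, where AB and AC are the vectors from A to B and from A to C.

528

AB = B − A = (5, 17, -27)
AC = C − A = (30, 27, 3)
AB · AC = 5·30 + 17·27 + (-27)·3 = 150 + 459 - 81 = 528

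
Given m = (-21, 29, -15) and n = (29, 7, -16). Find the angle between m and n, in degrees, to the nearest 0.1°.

m · n = (-21)·29 + 29·7 + (-15)·(-16) = -609 + 203 + 240 = -166
|m|² = 441 + 841 + 225 = 1507,  |m| = √1507 ≈ 38.820098
|n|² = 841 + 49 + 256 = 1146,  |n| = √1146 ≈ 33.852622
cos θ = -166 / (38.820098 · 33.852622) ≈ -0.12632
θ = arccos(-0.12632) ≈ 97.3°

97.3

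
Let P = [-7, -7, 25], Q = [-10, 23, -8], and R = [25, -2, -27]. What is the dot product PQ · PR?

PQ = Q − P = (-3, 30, -33)
PR = R − P = (32, 5, -52)
PQ · PR = (-3)·32 + 30·5 + (-33)·(-52) = -96 + 150 + 1716 = 1770

1770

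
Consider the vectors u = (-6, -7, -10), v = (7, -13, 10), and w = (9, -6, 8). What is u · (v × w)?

-724

v × w:
i: (-13)·8 - 10·(-6) = -104 - (-60) = -44
j: 10·9 - 7·8 = 90 - 56 = 34
k: 7·(-6) - (-13)·9 = -42 - (-117) = 75
v × w = (-44, 34, 75)
u · (v × w) = (-6)·(-44) + (-7)·34 + (-10)·75 = 264 - 238 - 750 = -724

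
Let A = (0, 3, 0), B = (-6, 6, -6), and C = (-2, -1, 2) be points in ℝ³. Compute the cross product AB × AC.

(-18, 24, 30)

AB = (-6, 3, -6)
AC = (-2, -4, 2)
i: 3·2 - (-6)·(-4) = 6 - 24 = -18
j: (-6)·(-2) - (-6)·2 = 12 - (-12) = 24
k: (-6)·(-4) - 3·(-2) = 24 - (-6) = 30
AB × AC = (-18, 24, 30)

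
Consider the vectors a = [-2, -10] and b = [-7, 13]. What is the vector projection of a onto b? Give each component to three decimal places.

(3.725, -6.917)

a · b = (-2)·(-7) + (-10)·13 = 14 - 130 = -116
|b|² = 49 + 169 = 218
proj_b a = (-116/218) · (-7, 13) ≈ (3.725, -6.917)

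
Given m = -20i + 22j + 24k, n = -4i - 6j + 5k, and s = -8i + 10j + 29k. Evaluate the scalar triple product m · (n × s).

4040

n × s:
i: (-6)·29 - 5·10 = -174 - 50 = -224
j: 5·(-8) - (-4)·29 = -40 - (-116) = 76
k: (-4)·10 - (-6)·(-8) = -40 - 48 = -88
n × s = (-224, 76, -88)
m · (n × s) = (-20)·(-224) + 22·76 + 24·(-88) = 4480 + 1672 - 2112 = 4040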